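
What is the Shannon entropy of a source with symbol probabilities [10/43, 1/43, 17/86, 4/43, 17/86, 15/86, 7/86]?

H(X) = -Σ p(x) log₂ p(x)
  -10/43 × log₂(10/43) = 0.4894
  -1/43 × log₂(1/43) = 0.1262
  -17/86 × log₂(17/86) = 0.4623
  -4/43 × log₂(4/43) = 0.3187
  -17/86 × log₂(17/86) = 0.4623
  -15/86 × log₂(15/86) = 0.4394
  -7/86 × log₂(7/86) = 0.2946
H(X) = 2.5929 bits


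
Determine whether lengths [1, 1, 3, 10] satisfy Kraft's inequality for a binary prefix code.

Kraft inequality: Σ 2^(-l_i) ≤ 1 for prefix-free code
Calculating: 2^(-1) + 2^(-1) + 2^(-3) + 2^(-10)
= 0.5 + 0.5 + 0.125 + 0.0009765625
= 1.1260
Since 1.1260 > 1, prefix-free code does not exist


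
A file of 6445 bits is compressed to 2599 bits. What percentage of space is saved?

Space savings = (1 - Compressed/Original) × 100%
= (1 - 2599/6445) × 100%
= 59.67%


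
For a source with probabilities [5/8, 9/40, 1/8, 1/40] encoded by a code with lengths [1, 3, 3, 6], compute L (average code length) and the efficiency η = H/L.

Average length L = Σ p_i × l_i = 1.8250 bits
Entropy H = 1.4160 bits
Efficiency η = H/L × 100% = 77.59%


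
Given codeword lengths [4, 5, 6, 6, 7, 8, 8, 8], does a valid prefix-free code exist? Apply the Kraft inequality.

Kraft inequality: Σ 2^(-l_i) ≤ 1 for prefix-free code
Calculating: 2^(-4) + 2^(-5) + 2^(-6) + 2^(-6) + 2^(-7) + 2^(-8) + 2^(-8) + 2^(-8)
= 0.0625 + 0.03125 + 0.015625 + 0.015625 + 0.0078125 + 0.00390625 + 0.00390625 + 0.00390625
= 0.1445
Since 0.1445 ≤ 1, prefix-free code exists


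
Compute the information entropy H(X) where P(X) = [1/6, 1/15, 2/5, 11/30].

H(X) = -Σ p(x) log₂ p(x)
  -1/6 × log₂(1/6) = 0.4308
  -1/15 × log₂(1/15) = 0.2605
  -2/5 × log₂(2/5) = 0.5288
  -11/30 × log₂(11/30) = 0.5307
H(X) = 1.7508 bits


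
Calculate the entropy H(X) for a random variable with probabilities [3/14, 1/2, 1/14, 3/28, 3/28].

H(X) = -Σ p(x) log₂ p(x)
  -3/14 × log₂(3/14) = 0.4762
  -1/2 × log₂(1/2) = 0.5000
  -1/14 × log₂(1/14) = 0.2720
  -3/28 × log₂(3/28) = 0.3453
  -3/28 × log₂(3/28) = 0.3453
H(X) = 1.9387 bits


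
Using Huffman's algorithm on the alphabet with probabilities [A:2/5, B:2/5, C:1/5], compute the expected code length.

Huffman tree construction:
Combine smallest probabilities repeatedly
Resulting codes:
  A: 11 (length 2)
  B: 0 (length 1)
  C: 10 (length 2)
Average length = Σ p(s) × length(s) = 1.6000 bits


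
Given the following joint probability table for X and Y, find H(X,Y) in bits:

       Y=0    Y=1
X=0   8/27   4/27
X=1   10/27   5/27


H(X,Y) = -Σ p(x,y) log₂ p(x,y)
  p(0,0)=8/27: -0.2963 × log₂(0.2963) = 0.5200
  p(0,1)=4/27: -0.1481 × log₂(0.1481) = 0.4081
  p(1,0)=10/27: -0.3704 × log₂(0.3704) = 0.5307
  p(1,1)=5/27: -0.1852 × log₂(0.1852) = 0.4505
H(X,Y) = 1.9094 bits


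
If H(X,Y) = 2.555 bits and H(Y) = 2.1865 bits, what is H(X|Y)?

Chain rule: H(X,Y) = H(X|Y) + H(Y)
H(X|Y) = H(X,Y) - H(Y) = 2.555 - 2.1865 = 0.3685 bits


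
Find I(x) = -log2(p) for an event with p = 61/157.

Information content I(x) = -log₂(p(x))
I = -log₂(61/157) = -log₂(0.3885)
I = 1.3639 bits


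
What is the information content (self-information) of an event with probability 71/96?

Information content I(x) = -log₂(p(x))
I = -log₂(71/96) = -log₂(0.7396)
I = 0.4352 bits


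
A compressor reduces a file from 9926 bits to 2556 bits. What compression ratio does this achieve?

Compression ratio = Original / Compressed
= 9926 / 2556 = 3.88:1


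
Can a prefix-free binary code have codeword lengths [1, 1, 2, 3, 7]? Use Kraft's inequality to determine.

Kraft inequality: Σ 2^(-l_i) ≤ 1 for prefix-free code
Calculating: 2^(-1) + 2^(-1) + 2^(-2) + 2^(-3) + 2^(-7)
= 0.5 + 0.5 + 0.25 + 0.125 + 0.0078125
= 1.3828
Since 1.3828 > 1, prefix-free code does not exist


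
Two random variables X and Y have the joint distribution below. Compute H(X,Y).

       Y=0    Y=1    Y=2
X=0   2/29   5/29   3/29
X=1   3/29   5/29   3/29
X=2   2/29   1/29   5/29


H(X,Y) = -Σ p(x,y) log₂ p(x,y)
  p(0,0)=2/29: -0.0690 × log₂(0.0690) = 0.2661
  p(0,1)=5/29: -0.1724 × log₂(0.1724) = 0.4373
  p(0,2)=3/29: -0.1034 × log₂(0.1034) = 0.3386
  p(1,0)=3/29: -0.1034 × log₂(0.1034) = 0.3386
  p(1,1)=5/29: -0.1724 × log₂(0.1724) = 0.4373
  p(1,2)=3/29: -0.1034 × log₂(0.1034) = 0.3386
  p(2,0)=2/29: -0.0690 × log₂(0.0690) = 0.2661
  p(2,1)=1/29: -0.0345 × log₂(0.0345) = 0.1675
  p(2,2)=5/29: -0.1724 × log₂(0.1724) = 0.4373
H(X,Y) = 3.0272 bits


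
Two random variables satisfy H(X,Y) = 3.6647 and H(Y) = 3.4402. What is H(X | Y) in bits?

Chain rule: H(X,Y) = H(X|Y) + H(Y)
H(X|Y) = H(X,Y) - H(Y) = 3.6647 - 3.4402 = 0.2245 bits


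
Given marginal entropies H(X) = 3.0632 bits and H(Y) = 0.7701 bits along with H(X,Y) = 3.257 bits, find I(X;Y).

I(X;Y) = H(X) + H(Y) - H(X,Y)
I(X;Y) = 3.0632 + 0.7701 - 3.257 = 0.5763 bits


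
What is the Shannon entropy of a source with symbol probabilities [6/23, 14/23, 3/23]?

H(X) = -Σ p(x) log₂ p(x)
  -6/23 × log₂(6/23) = 0.5057
  -14/23 × log₂(14/23) = 0.4360
  -3/23 × log₂(3/23) = 0.3833
H(X) = 1.3250 bits


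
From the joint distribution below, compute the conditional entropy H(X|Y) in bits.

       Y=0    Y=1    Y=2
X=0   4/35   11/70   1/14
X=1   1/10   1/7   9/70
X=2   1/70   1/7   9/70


H(X|Y) = Σ_y p(y) H(X|Y=y)
  p(Y=0) = 8/35, H(X|Y=0) = 1.2718
  p(Y=1) = 31/70, H(X|Y=1) = 1.5835
  p(Y=2) = 23/70, H(X|Y=2) = 1.5380
H(X|Y) = 0.2286×1.2718 + 0.4429×1.5835 + 0.3286×1.5380 = 1.4973 bits


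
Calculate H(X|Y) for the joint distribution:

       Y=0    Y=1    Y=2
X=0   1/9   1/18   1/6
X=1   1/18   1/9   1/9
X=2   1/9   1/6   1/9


H(X|Y) = Σ_y p(y) H(X|Y=y)
  p(Y=0) = 5/18, H(X|Y=0) = 1.5219
  p(Y=1) = 1/3, H(X|Y=1) = 1.4591
  p(Y=2) = 7/18, H(X|Y=2) = 1.5567
H(X|Y) = 0.2778×1.5219 + 0.3333×1.4591 + 0.3889×1.5567 = 1.5145 bits


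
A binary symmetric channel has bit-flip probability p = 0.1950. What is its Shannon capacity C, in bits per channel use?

For BSC with error probability p:
C = 1 - H(p) where H(p) is binary entropy
H(0.1950) = -0.1950 × log₂(0.1950) - 0.8050 × log₂(0.8050)
H(p) = 0.7118
C = 1 - 0.7118 = 0.2882 bits/use


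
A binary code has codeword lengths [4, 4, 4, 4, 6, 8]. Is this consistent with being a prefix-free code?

Kraft inequality: Σ 2^(-l_i) ≤ 1 for prefix-free code
Calculating: 2^(-4) + 2^(-4) + 2^(-4) + 2^(-4) + 2^(-6) + 2^(-8)
= 0.0625 + 0.0625 + 0.0625 + 0.0625 + 0.015625 + 0.00390625
= 0.2695
Since 0.2695 ≤ 1, prefix-free code exists


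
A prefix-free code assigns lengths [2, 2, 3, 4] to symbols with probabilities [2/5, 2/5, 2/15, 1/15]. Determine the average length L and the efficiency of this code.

Average length L = Σ p_i × l_i = 2.2667 bits
Entropy H = 1.7056 bits
Efficiency η = H/L × 100% = 75.25%


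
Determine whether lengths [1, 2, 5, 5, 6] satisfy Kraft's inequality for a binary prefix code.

Kraft inequality: Σ 2^(-l_i) ≤ 1 for prefix-free code
Calculating: 2^(-1) + 2^(-2) + 2^(-5) + 2^(-5) + 2^(-6)
= 0.5 + 0.25 + 0.03125 + 0.03125 + 0.015625
= 0.8281
Since 0.8281 ≤ 1, prefix-free code exists


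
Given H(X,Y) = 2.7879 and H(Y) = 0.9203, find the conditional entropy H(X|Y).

Chain rule: H(X,Y) = H(X|Y) + H(Y)
H(X|Y) = H(X,Y) - H(Y) = 2.7879 - 0.9203 = 1.8676 bits


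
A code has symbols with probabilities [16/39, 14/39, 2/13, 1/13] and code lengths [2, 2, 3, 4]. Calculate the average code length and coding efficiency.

Average length L = Σ p_i × l_i = 2.3077 bits
Entropy H = 1.7580 bits
Efficiency η = H/L × 100% = 76.18%


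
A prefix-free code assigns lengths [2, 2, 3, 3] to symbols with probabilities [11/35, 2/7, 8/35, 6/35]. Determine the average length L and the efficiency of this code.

Average length L = Σ p_i × l_i = 2.4000 bits
Entropy H = 1.9641 bits
Efficiency η = H/L × 100% = 81.84%


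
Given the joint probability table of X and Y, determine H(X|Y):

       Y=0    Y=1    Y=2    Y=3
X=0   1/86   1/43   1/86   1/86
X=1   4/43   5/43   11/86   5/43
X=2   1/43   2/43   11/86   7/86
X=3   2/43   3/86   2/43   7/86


H(X|Y) = Σ_y p(y) H(X|Y=y)
  p(Y=0) = 15/86, H(X|Y=0) = 1.6402
  p(Y=1) = 19/86, H(X|Y=1) = 1.7230
  p(Y=2) = 27/86, H(X|Y=2) = 1.6398
  p(Y=3) = 25/86, H(X|Y=3) = 1.7430
H(X|Y) = 0.1744×1.6402 + 0.2209×1.7230 + 0.3140×1.6398 + 0.2907×1.7430 = 1.6882 bits


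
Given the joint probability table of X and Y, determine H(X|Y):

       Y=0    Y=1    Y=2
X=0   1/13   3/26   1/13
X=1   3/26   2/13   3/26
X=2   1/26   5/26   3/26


H(X|Y) = Σ_y p(y) H(X|Y=y)
  p(Y=0) = 3/13, H(X|Y=0) = 1.4591
  p(Y=1) = 6/13, H(X|Y=1) = 1.5546
  p(Y=2) = 4/13, H(X|Y=2) = 1.5613
H(X|Y) = 0.2308×1.4591 + 0.4615×1.5546 + 0.3077×1.5613 = 1.5346 bits


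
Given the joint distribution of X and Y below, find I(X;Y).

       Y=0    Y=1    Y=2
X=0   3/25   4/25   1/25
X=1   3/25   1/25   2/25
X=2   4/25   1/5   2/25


H(X) = 1.5413, H(Y) = 1.5219, H(X,Y) = 2.9991
I(X;Y) = H(X) + H(Y) - H(X,Y) = 0.0642 bits


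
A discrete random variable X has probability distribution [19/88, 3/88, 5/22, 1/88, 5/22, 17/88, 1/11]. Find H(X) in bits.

H(X) = -Σ p(x) log₂ p(x)
  -19/88 × log₂(19/88) = 0.4775
  -3/88 × log₂(3/88) = 0.1662
  -5/22 × log₂(5/22) = 0.4858
  -1/88 × log₂(1/88) = 0.0734
  -5/22 × log₂(5/22) = 0.4858
  -17/88 × log₂(17/88) = 0.4582
  -1/11 × log₂(1/11) = 0.3145
H(X) = 2.4614 bits


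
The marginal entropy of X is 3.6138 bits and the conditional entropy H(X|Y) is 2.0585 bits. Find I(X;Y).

I(X;Y) = H(X) - H(X|Y)
I(X;Y) = 3.6138 - 2.0585 = 1.5553 bits


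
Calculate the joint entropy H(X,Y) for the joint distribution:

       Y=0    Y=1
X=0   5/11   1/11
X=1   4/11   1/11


H(X,Y) = -Σ p(x,y) log₂ p(x,y)
  p(0,0)=5/11: -0.4545 × log₂(0.4545) = 0.5170
  p(0,1)=1/11: -0.0909 × log₂(0.0909) = 0.3145
  p(1,0)=4/11: -0.3636 × log₂(0.3636) = 0.5307
  p(1,1)=1/11: -0.0909 × log₂(0.0909) = 0.3145
H(X,Y) = 1.6767 bits


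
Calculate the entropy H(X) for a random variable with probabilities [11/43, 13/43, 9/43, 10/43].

H(X) = -Σ p(x) log₂ p(x)
  -11/43 × log₂(11/43) = 0.5031
  -13/43 × log₂(13/43) = 0.5218
  -9/43 × log₂(9/43) = 0.4723
  -10/43 × log₂(10/43) = 0.4894
H(X) = 1.9865 bits


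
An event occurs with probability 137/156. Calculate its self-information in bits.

Information content I(x) = -log₂(p(x))
I = -log₂(137/156) = -log₂(0.8782)
I = 0.1874 bits


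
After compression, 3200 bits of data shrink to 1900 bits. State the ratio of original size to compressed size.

Compression ratio = Original / Compressed
= 3200 / 1900 = 1.68:1


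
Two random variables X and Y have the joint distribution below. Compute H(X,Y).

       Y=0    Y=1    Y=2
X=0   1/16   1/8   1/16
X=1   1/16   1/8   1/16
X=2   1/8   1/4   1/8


H(X,Y) = -Σ p(x,y) log₂ p(x,y)
  p(0,0)=1/16: -0.0625 × log₂(0.0625) = 0.2500
  p(0,1)=1/8: -0.1250 × log₂(0.1250) = 0.3750
  p(0,2)=1/16: -0.0625 × log₂(0.0625) = 0.2500
  p(1,0)=1/16: -0.0625 × log₂(0.0625) = 0.2500
  p(1,1)=1/8: -0.1250 × log₂(0.1250) = 0.3750
  p(1,2)=1/16: -0.0625 × log₂(0.0625) = 0.2500
  p(2,0)=1/8: -0.1250 × log₂(0.1250) = 0.3750
  p(2,1)=1/4: -0.2500 × log₂(0.2500) = 0.5000
  p(2,2)=1/8: -0.1250 × log₂(0.1250) = 0.3750
H(X,Y) = 3.0000 bits


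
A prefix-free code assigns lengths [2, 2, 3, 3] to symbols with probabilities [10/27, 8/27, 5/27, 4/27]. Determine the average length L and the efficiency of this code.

Average length L = Σ p_i × l_i = 2.3333 bits
Entropy H = 1.9094 bits
Efficiency η = H/L × 100% = 81.83%


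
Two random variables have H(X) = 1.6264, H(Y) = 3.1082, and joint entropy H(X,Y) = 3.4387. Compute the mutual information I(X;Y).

I(X;Y) = H(X) + H(Y) - H(X,Y)
I(X;Y) = 1.6264 + 3.1082 - 3.4387 = 1.2959 bits


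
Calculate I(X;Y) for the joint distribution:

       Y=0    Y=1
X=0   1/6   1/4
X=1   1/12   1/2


H(X) = 0.9799, H(Y) = 0.8113, H(X,Y) = 1.7296
I(X;Y) = H(X) + H(Y) - H(X,Y) = 0.0616 bits


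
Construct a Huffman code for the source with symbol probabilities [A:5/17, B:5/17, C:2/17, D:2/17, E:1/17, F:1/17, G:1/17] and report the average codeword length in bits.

Huffman tree construction:
Combine smallest probabilities repeatedly
Resulting codes:
  A: 10 (length 2)
  B: 11 (length 2)
  C: 001 (length 3)
  D: 010 (length 3)
  E: 0110 (length 4)
  F: 0111 (length 4)
  G: 000 (length 3)
Average length = Σ p(s) × length(s) = 2.5294 bits


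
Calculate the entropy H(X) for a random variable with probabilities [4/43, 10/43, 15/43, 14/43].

H(X) = -Σ p(x) log₂ p(x)
  -4/43 × log₂(4/43) = 0.3187
  -10/43 × log₂(10/43) = 0.4894
  -15/43 × log₂(15/43) = 0.5300
  -14/43 × log₂(14/43) = 0.5271
H(X) = 1.8652 bits


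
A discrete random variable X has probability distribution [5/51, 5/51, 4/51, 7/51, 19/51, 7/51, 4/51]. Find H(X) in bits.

H(X) = -Σ p(x) log₂ p(x)
  -5/51 × log₂(5/51) = 0.3285
  -5/51 × log₂(5/51) = 0.3285
  -4/51 × log₂(4/51) = 0.2880
  -7/51 × log₂(7/51) = 0.3932
  -19/51 × log₂(19/51) = 0.5307
  -7/51 × log₂(7/51) = 0.3932
  -4/51 × log₂(4/51) = 0.2880
H(X) = 2.5502 bits


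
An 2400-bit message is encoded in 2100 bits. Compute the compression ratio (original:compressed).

Compression ratio = Original / Compressed
= 2400 / 2100 = 1.14:1


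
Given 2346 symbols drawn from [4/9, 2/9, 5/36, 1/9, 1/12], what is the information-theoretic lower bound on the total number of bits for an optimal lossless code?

Entropy H = 2.0487 bits/symbol
Minimum bits = H × n = 2.0487 × 2346
= 4806.22 bits


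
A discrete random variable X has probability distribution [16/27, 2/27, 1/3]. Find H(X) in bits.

H(X) = -Σ p(x) log₂ p(x)
  -16/27 × log₂(16/27) = 0.4473
  -2/27 × log₂(2/27) = 0.2781
  -1/3 × log₂(1/3) = 0.5283
H(X) = 1.2538 bits


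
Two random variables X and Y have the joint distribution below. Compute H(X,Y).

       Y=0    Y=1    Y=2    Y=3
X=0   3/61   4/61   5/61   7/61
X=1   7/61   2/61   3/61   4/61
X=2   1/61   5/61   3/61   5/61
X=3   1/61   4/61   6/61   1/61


H(X,Y) = -Σ p(x,y) log₂ p(x,y)
  p(0,0)=3/61: -0.0492 × log₂(0.0492) = 0.2137
  p(0,1)=4/61: -0.0656 × log₂(0.0656) = 0.2578
  p(0,2)=5/61: -0.0820 × log₂(0.0820) = 0.2958
  p(0,3)=7/61: -0.1148 × log₂(0.1148) = 0.3584
  p(1,0)=7/61: -0.1148 × log₂(0.1148) = 0.3584
  p(1,1)=2/61: -0.0328 × log₂(0.0328) = 0.1617
  p(1,2)=3/61: -0.0492 × log₂(0.0492) = 0.2137
  p(1,3)=4/61: -0.0656 × log₂(0.0656) = 0.2578
  p(2,0)=1/61: -0.0164 × log₂(0.0164) = 0.0972
  p(2,1)=5/61: -0.0820 × log₂(0.0820) = 0.2958
  p(2,2)=3/61: -0.0492 × log₂(0.0492) = 0.2137
  p(2,3)=5/61: -0.0820 × log₂(0.0820) = 0.2958
  p(3,0)=1/61: -0.0164 × log₂(0.0164) = 0.0972
  p(3,1)=4/61: -0.0656 × log₂(0.0656) = 0.2578
  p(3,2)=6/61: -0.0984 × log₂(0.0984) = 0.3291
  p(3,3)=1/61: -0.0164 × log₂(0.0164) = 0.0972
H(X,Y) = 3.8011 bits


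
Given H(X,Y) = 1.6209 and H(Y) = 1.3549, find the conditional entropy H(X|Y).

Chain rule: H(X,Y) = H(X|Y) + H(Y)
H(X|Y) = H(X,Y) - H(Y) = 1.6209 - 1.3549 = 0.266 bits


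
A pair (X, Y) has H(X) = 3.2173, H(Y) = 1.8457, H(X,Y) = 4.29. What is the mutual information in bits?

I(X;Y) = H(X) + H(Y) - H(X,Y)
I(X;Y) = 3.2173 + 1.8457 - 4.29 = 0.773 bits


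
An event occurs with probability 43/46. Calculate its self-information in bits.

Information content I(x) = -log₂(p(x))
I = -log₂(43/46) = -log₂(0.9348)
I = 0.0973 bits


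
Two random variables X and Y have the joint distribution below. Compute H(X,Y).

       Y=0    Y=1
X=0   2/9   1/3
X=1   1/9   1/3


H(X,Y) = -Σ p(x,y) log₂ p(x,y)
  p(0,0)=2/9: -0.2222 × log₂(0.2222) = 0.4822
  p(0,1)=1/3: -0.3333 × log₂(0.3333) = 0.5283
  p(1,0)=1/9: -0.1111 × log₂(0.1111) = 0.3522
  p(1,1)=1/3: -0.3333 × log₂(0.3333) = 0.5283
H(X,Y) = 1.8911 bits


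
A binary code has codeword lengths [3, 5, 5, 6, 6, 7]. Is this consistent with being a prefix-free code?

Kraft inequality: Σ 2^(-l_i) ≤ 1 for prefix-free code
Calculating: 2^(-3) + 2^(-5) + 2^(-5) + 2^(-6) + 2^(-6) + 2^(-7)
= 0.125 + 0.03125 + 0.03125 + 0.015625 + 0.015625 + 0.0078125
= 0.2266
Since 0.2266 ≤ 1, prefix-free code exists


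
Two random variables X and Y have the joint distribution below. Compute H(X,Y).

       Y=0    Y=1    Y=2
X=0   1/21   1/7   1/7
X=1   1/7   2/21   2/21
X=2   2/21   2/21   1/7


H(X,Y) = -Σ p(x,y) log₂ p(x,y)
  p(0,0)=1/21: -0.0476 × log₂(0.0476) = 0.2092
  p(0,1)=1/7: -0.1429 × log₂(0.1429) = 0.4011
  p(0,2)=1/7: -0.1429 × log₂(0.1429) = 0.4011
  p(1,0)=1/7: -0.1429 × log₂(0.1429) = 0.4011
  p(1,1)=2/21: -0.0952 × log₂(0.0952) = 0.3231
  p(1,2)=2/21: -0.0952 × log₂(0.0952) = 0.3231
  p(2,0)=2/21: -0.0952 × log₂(0.0952) = 0.3231
  p(2,1)=2/21: -0.0952 × log₂(0.0952) = 0.3231
  p(2,2)=1/7: -0.1429 × log₂(0.1429) = 0.4011
H(X,Y) = 3.1057 bits


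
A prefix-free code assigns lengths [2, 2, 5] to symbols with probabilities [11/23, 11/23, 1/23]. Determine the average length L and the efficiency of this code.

Average length L = Σ p_i × l_i = 2.1304 bits
Entropy H = 1.2145 bits
Efficiency η = H/L × 100% = 57.01%


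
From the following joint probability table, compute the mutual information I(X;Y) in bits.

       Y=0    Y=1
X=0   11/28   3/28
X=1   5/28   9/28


H(X) = 1.0000, H(Y) = 0.9852, H(X,Y) = 1.8449
I(X;Y) = H(X) + H(Y) - H(X,Y) = 0.1403 bits


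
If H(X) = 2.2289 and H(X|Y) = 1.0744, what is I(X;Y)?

I(X;Y) = H(X) - H(X|Y)
I(X;Y) = 2.2289 - 1.0744 = 1.1545 bits


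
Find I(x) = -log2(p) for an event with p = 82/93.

Information content I(x) = -log₂(p(x))
I = -log₂(82/93) = -log₂(0.8817)
I = 0.1816 bits


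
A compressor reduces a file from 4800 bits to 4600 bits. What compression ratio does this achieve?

Compression ratio = Original / Compressed
= 4800 / 4600 = 1.04:1


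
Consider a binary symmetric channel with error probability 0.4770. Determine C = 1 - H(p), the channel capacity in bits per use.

For BSC with error probability p:
C = 1 - H(p) where H(p) is binary entropy
H(0.4770) = -0.4770 × log₂(0.4770) - 0.5230 × log₂(0.5230)
H(p) = 0.9985
C = 1 - 0.9985 = 0.0015 bits/use


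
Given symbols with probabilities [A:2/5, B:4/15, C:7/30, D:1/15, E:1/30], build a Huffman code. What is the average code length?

Huffman tree construction:
Combine smallest probabilities repeatedly
Resulting codes:
  A: 0 (length 1)
  B: 10 (length 2)
  C: 111 (length 3)
  D: 1101 (length 4)
  E: 1100 (length 4)
Average length = Σ p(s) × length(s) = 2.0333 bits


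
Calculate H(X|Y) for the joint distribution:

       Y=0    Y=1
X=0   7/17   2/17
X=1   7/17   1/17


H(X|Y) = Σ_y p(y) H(X|Y=y)
  p(Y=0) = 14/17, H(X|Y=0) = 1.0000
  p(Y=1) = 3/17, H(X|Y=1) = 0.9183
H(X|Y) = 0.8235×1.0000 + 0.1765×0.9183 = 0.9856 bits


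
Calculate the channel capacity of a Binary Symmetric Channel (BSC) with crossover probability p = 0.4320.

For BSC with error probability p:
C = 1 - H(p) where H(p) is binary entropy
H(0.4320) = -0.4320 × log₂(0.4320) - 0.5680 × log₂(0.5680)
H(p) = 0.9866
C = 1 - 0.9866 = 0.0134 bits/use


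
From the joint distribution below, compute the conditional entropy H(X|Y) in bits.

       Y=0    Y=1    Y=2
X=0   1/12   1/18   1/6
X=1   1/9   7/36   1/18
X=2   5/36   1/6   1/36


H(X|Y) = Σ_y p(y) H(X|Y=y)
  p(Y=0) = 1/3, H(X|Y=0) = 1.5546
  p(Y=1) = 5/12, H(X|Y=1) = 1.4295
  p(Y=2) = 1/4, H(X|Y=2) = 1.2244
H(X|Y) = 0.3333×1.5546 + 0.4167×1.4295 + 0.2500×1.2244 = 1.4199 bits


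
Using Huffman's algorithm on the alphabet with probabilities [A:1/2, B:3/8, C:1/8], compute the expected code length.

Huffman tree construction:
Combine smallest probabilities repeatedly
Resulting codes:
  A: 0 (length 1)
  B: 11 (length 2)
  C: 10 (length 2)
Average length = Σ p(s) × length(s) = 1.5000 bits


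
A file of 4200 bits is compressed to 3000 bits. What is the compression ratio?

Compression ratio = Original / Compressed
= 4200 / 3000 = 1.40:1


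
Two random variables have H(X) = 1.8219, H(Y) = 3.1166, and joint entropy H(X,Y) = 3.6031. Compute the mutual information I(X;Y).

I(X;Y) = H(X) + H(Y) - H(X,Y)
I(X;Y) = 1.8219 + 3.1166 - 3.6031 = 1.3354 bits


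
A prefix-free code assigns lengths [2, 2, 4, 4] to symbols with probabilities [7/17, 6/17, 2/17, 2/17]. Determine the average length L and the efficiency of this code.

Average length L = Σ p_i × l_i = 2.4706 bits
Entropy H = 1.7839 bits
Efficiency η = H/L × 100% = 72.20%


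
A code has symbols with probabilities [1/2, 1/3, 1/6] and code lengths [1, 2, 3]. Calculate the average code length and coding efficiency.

Average length L = Σ p_i × l_i = 1.6667 bits
Entropy H = 1.4591 bits
Efficiency η = H/L × 100% = 87.55%


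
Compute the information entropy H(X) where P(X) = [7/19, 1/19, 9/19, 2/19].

H(X) = -Σ p(x) log₂ p(x)
  -7/19 × log₂(7/19) = 0.5307
  -1/19 × log₂(1/19) = 0.2236
  -9/19 × log₂(9/19) = 0.5106
  -2/19 × log₂(2/19) = 0.3419
H(X) = 1.6068 bits


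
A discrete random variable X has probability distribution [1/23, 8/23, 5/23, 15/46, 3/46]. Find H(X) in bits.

H(X) = -Σ p(x) log₂ p(x)
  -1/23 × log₂(1/23) = 0.1967
  -8/23 × log₂(8/23) = 0.5299
  -5/23 × log₂(5/23) = 0.4786
  -15/46 × log₂(15/46) = 0.5272
  -3/46 × log₂(3/46) = 0.2569
H(X) = 1.9893 bits


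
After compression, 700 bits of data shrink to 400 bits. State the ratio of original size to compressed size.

Compression ratio = Original / Compressed
= 700 / 400 = 1.75:1


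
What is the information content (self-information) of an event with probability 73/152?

Information content I(x) = -log₂(p(x))
I = -log₂(73/152) = -log₂(0.4803)
I = 1.0581 bits


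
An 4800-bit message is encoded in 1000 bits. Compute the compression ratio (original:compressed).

Compression ratio = Original / Compressed
= 4800 / 1000 = 4.80:1


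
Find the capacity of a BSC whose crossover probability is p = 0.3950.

For BSC with error probability p:
C = 1 - H(p) where H(p) is binary entropy
H(0.3950) = -0.3950 × log₂(0.3950) - 0.6050 × log₂(0.6050)
H(p) = 0.9680
C = 1 - 0.9680 = 0.0320 bits/use


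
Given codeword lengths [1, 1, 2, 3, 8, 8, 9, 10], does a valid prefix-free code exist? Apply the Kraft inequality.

Kraft inequality: Σ 2^(-l_i) ≤ 1 for prefix-free code
Calculating: 2^(-1) + 2^(-1) + 2^(-2) + 2^(-3) + 2^(-8) + 2^(-8) + 2^(-9) + 2^(-10)
= 0.5 + 0.5 + 0.25 + 0.125 + 0.00390625 + 0.00390625 + 0.001953125 + 0.0009765625
= 1.3857
Since 1.3857 > 1, prefix-free code does not exist


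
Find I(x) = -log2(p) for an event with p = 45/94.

Information content I(x) = -log₂(p(x))
I = -log₂(45/94) = -log₂(0.4787)
I = 1.0627 bits


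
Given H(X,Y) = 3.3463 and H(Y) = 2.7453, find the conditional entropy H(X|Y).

Chain rule: H(X,Y) = H(X|Y) + H(Y)
H(X|Y) = H(X,Y) - H(Y) = 3.3463 - 2.7453 = 0.601 bits


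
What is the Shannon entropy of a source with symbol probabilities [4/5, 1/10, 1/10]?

H(X) = -Σ p(x) log₂ p(x)
  -4/5 × log₂(4/5) = 0.2575
  -1/10 × log₂(1/10) = 0.3322
  -1/10 × log₂(1/10) = 0.3322
H(X) = 0.9219 bits


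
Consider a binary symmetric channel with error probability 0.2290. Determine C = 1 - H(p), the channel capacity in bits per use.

For BSC with error probability p:
C = 1 - H(p) where H(p) is binary entropy
H(0.2290) = -0.2290 × log₂(0.2290) - 0.7710 × log₂(0.7710)
H(p) = 0.7763
C = 1 - 0.7763 = 0.2237 bits/use


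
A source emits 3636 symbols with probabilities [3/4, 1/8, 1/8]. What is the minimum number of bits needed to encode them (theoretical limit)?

Entropy H = 1.0613 bits/symbol
Minimum bits = H × n = 1.0613 × 3636
= 3858.81 bits


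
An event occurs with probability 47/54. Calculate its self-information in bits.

Information content I(x) = -log₂(p(x))
I = -log₂(47/54) = -log₂(0.8704)
I = 0.2003 bits


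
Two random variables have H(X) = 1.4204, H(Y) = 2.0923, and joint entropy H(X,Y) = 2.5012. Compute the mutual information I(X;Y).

I(X;Y) = H(X) + H(Y) - H(X,Y)
I(X;Y) = 1.4204 + 2.0923 - 2.5012 = 1.0115 bits


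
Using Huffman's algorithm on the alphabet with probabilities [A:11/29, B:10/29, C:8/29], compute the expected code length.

Huffman tree construction:
Combine smallest probabilities repeatedly
Resulting codes:
  A: 0 (length 1)
  B: 11 (length 2)
  C: 10 (length 2)
Average length = Σ p(s) × length(s) = 1.6207 bits


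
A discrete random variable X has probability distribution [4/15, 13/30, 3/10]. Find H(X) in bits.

H(X) = -Σ p(x) log₂ p(x)
  -4/15 × log₂(4/15) = 0.5085
  -13/30 × log₂(13/30) = 0.5228
  -3/10 × log₂(3/10) = 0.5211
H(X) = 1.5524 bits


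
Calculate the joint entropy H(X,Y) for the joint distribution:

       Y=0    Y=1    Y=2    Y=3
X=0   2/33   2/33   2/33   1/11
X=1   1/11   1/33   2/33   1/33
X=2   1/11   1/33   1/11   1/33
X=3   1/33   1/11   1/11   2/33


H(X,Y) = -Σ p(x,y) log₂ p(x,y)
  p(0,0)=2/33: -0.0606 × log₂(0.0606) = 0.2451
  p(0,1)=2/33: -0.0606 × log₂(0.0606) = 0.2451
  p(0,2)=2/33: -0.0606 × log₂(0.0606) = 0.2451
  p(0,3)=1/11: -0.0909 × log₂(0.0909) = 0.3145
  p(1,0)=1/11: -0.0909 × log₂(0.0909) = 0.3145
  p(1,1)=1/33: -0.0303 × log₂(0.0303) = 0.1529
  p(1,2)=2/33: -0.0606 × log₂(0.0606) = 0.2451
  p(1,3)=1/33: -0.0303 × log₂(0.0303) = 0.1529
  p(2,0)=1/11: -0.0909 × log₂(0.0909) = 0.3145
  p(2,1)=1/33: -0.0303 × log₂(0.0303) = 0.1529
  p(2,2)=1/11: -0.0909 × log₂(0.0909) = 0.3145
  p(2,3)=1/33: -0.0303 × log₂(0.0303) = 0.1529
  p(3,0)=1/33: -0.0303 × log₂(0.0303) = 0.1529
  p(3,1)=1/11: -0.0909 × log₂(0.0909) = 0.3145
  p(3,2)=1/11: -0.0909 × log₂(0.0909) = 0.3145
  p(3,3)=2/33: -0.0606 × log₂(0.0606) = 0.2451
H(X,Y) = 3.8768 bits


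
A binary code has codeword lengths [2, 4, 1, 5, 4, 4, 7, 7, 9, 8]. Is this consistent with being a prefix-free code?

Kraft inequality: Σ 2^(-l_i) ≤ 1 for prefix-free code
Calculating: 2^(-2) + 2^(-4) + 2^(-1) + 2^(-5) + 2^(-4) + 2^(-4) + 2^(-7) + 2^(-7) + 2^(-9) + 2^(-8)
= 0.25 + 0.0625 + 0.5 + 0.03125 + 0.0625 + 0.0625 + 0.0078125 + 0.0078125 + 0.001953125 + 0.00390625
= 0.9902
Since 0.9902 ≤ 1, prefix-free code exists


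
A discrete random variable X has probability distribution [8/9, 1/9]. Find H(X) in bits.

H(X) = -Σ p(x) log₂ p(x)
  -8/9 × log₂(8/9) = 0.1510
  -1/9 × log₂(1/9) = 0.3522
H(X) = 0.5033 bits


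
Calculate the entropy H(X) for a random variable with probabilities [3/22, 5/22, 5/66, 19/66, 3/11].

H(X) = -Σ p(x) log₂ p(x)
  -3/22 × log₂(3/22) = 0.3920
  -5/22 × log₂(5/22) = 0.4858
  -5/66 × log₂(5/66) = 0.2820
  -19/66 × log₂(19/66) = 0.5172
  -3/11 × log₂(3/11) = 0.5112
H(X) = 2.1882 bits


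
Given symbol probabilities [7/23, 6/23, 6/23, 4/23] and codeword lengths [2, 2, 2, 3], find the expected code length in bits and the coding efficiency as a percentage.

Average length L = Σ p_i × l_i = 2.1739 bits
Entropy H = 1.9726 bits
Efficiency η = H/L × 100% = 90.74%


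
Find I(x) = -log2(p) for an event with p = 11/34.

Information content I(x) = -log₂(p(x))
I = -log₂(11/34) = -log₂(0.3235)
I = 1.6280 bits


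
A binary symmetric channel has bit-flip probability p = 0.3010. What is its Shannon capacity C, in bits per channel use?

For BSC with error probability p:
C = 1 - H(p) where H(p) is binary entropy
H(0.3010) = -0.3010 × log₂(0.3010) - 0.6990 × log₂(0.6990)
H(p) = 0.8825
C = 1 - 0.8825 = 0.1175 bits/use


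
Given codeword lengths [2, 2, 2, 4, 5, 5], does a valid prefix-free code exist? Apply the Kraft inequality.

Kraft inequality: Σ 2^(-l_i) ≤ 1 for prefix-free code
Calculating: 2^(-2) + 2^(-2) + 2^(-2) + 2^(-4) + 2^(-5) + 2^(-5)
= 0.25 + 0.25 + 0.25 + 0.0625 + 0.03125 + 0.03125
= 0.8750
Since 0.8750 ≤ 1, prefix-free code exists


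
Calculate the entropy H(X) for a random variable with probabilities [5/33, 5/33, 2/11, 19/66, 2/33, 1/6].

H(X) = -Σ p(x) log₂ p(x)
  -5/33 × log₂(5/33) = 0.4125
  -5/33 × log₂(5/33) = 0.4125
  -2/11 × log₂(2/11) = 0.4472
  -19/66 × log₂(19/66) = 0.5172
  -2/33 × log₂(2/33) = 0.2451
  -1/6 × log₂(1/6) = 0.4308
H(X) = 2.4653 bits


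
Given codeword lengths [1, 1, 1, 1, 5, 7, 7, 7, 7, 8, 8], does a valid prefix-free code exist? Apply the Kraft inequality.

Kraft inequality: Σ 2^(-l_i) ≤ 1 for prefix-free code
Calculating: 2^(-1) + 2^(-1) + 2^(-1) + 2^(-1) + 2^(-5) + 2^(-7) + 2^(-7) + 2^(-7) + 2^(-7) + 2^(-8) + 2^(-8)
= 0.5 + 0.5 + 0.5 + 0.5 + 0.03125 + 0.0078125 + 0.0078125 + 0.0078125 + 0.0078125 + 0.00390625 + 0.00390625
= 2.0703
Since 2.0703 > 1, prefix-free code does not exist


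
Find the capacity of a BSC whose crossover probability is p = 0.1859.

For BSC with error probability p:
C = 1 - H(p) where H(p) is binary entropy
H(0.1859) = -0.1859 × log₂(0.1859) - 0.8141 × log₂(0.8141)
H(p) = 0.6928
C = 1 - 0.6928 = 0.3072 bits/use


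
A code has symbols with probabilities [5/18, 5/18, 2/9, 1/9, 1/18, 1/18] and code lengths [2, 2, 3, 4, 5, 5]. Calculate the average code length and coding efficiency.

Average length L = Σ p_i × l_i = 2.7778 bits
Entropy H = 2.3244 bits
Efficiency η = H/L × 100% = 83.68%


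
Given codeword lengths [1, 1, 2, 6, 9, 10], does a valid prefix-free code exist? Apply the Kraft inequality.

Kraft inequality: Σ 2^(-l_i) ≤ 1 for prefix-free code
Calculating: 2^(-1) + 2^(-1) + 2^(-2) + 2^(-6) + 2^(-9) + 2^(-10)
= 0.5 + 0.5 + 0.25 + 0.015625 + 0.001953125 + 0.0009765625
= 1.2686
Since 1.2686 > 1, prefix-free code does not exist


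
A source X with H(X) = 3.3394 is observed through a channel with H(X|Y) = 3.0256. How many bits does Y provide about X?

I(X;Y) = H(X) - H(X|Y)
I(X;Y) = 3.3394 - 3.0256 = 0.3138 bits


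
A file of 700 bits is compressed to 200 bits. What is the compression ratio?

Compression ratio = Original / Compressed
= 700 / 200 = 3.50:1


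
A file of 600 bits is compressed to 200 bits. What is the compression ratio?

Compression ratio = Original / Compressed
= 600 / 200 = 3.00:1


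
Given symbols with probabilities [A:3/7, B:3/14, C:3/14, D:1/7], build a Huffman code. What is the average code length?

Huffman tree construction:
Combine smallest probabilities repeatedly
Resulting codes:
  A: 0 (length 1)
  B: 111 (length 3)
  C: 10 (length 2)
  D: 110 (length 3)
Average length = Σ p(s) × length(s) = 1.9286 bits


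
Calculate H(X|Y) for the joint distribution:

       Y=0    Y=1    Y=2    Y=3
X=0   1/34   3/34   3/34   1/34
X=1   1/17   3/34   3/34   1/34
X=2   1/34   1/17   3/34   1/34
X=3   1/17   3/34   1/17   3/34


H(X|Y) = Σ_y p(y) H(X|Y=y)
  p(Y=0) = 3/17, H(X|Y=0) = 1.9183
  p(Y=1) = 11/34, H(X|Y=1) = 1.9808
  p(Y=2) = 11/34, H(X|Y=2) = 1.9808
  p(Y=3) = 3/17, H(X|Y=3) = 1.7925
H(X|Y) = 0.1765×1.9183 + 0.3235×1.9808 + 0.3235×1.9808 + 0.1765×1.7925 = 1.9366 bits


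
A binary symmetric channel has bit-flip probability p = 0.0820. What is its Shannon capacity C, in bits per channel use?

For BSC with error probability p:
C = 1 - H(p) where H(p) is binary entropy
H(0.0820) = -0.0820 × log₂(0.0820) - 0.9180 × log₂(0.9180)
H(p) = 0.4092
C = 1 - 0.4092 = 0.5908 bits/use


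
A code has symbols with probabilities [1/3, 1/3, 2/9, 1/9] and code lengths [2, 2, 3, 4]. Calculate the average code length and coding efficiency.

Average length L = Σ p_i × l_i = 2.4444 bits
Entropy H = 1.8911 bits
Efficiency η = H/L × 100% = 77.36%


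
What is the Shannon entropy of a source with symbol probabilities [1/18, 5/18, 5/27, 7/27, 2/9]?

H(X) = -Σ p(x) log₂ p(x)
  -1/18 × log₂(1/18) = 0.2317
  -5/18 × log₂(5/18) = 0.5133
  -5/27 × log₂(5/27) = 0.4505
  -7/27 × log₂(7/27) = 0.5049
  -2/9 × log₂(2/9) = 0.4822
H(X) = 2.1827 bits


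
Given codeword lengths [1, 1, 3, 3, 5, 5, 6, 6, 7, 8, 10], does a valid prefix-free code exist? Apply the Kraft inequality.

Kraft inequality: Σ 2^(-l_i) ≤ 1 for prefix-free code
Calculating: 2^(-1) + 2^(-1) + 2^(-3) + 2^(-3) + 2^(-5) + 2^(-5) + 2^(-6) + 2^(-6) + 2^(-7) + 2^(-8) + 2^(-10)
= 0.5 + 0.5 + 0.125 + 0.125 + 0.03125 + 0.03125 + 0.015625 + 0.015625 + 0.0078125 + 0.00390625 + 0.0009765625
= 1.3564
Since 1.3564 > 1, prefix-free code does not exist


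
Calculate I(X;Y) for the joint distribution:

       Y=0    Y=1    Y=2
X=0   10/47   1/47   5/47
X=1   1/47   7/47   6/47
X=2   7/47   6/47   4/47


H(X) = 1.5803, H(Y) = 1.5766, H(X,Y) = 2.9343
I(X;Y) = H(X) + H(Y) - H(X,Y) = 0.2226 bits


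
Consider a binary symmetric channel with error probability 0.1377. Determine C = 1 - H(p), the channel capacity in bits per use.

For BSC with error probability p:
C = 1 - H(p) where H(p) is binary entropy
H(0.1377) = -0.1377 × log₂(0.1377) - 0.8623 × log₂(0.8623)
H(p) = 0.5782
C = 1 - 0.5782 = 0.4218 bits/use


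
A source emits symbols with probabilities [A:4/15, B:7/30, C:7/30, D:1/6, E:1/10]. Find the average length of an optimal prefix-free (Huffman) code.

Huffman tree construction:
Combine smallest probabilities repeatedly
Resulting codes:
  A: 10 (length 2)
  B: 00 (length 2)
  C: 01 (length 2)
  D: 111 (length 3)
  E: 110 (length 3)
Average length = Σ p(s) × length(s) = 2.2667 bits


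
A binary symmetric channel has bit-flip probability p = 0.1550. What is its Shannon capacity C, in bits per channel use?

For BSC with error probability p:
C = 1 - H(p) where H(p) is binary entropy
H(0.1550) = -0.1550 × log₂(0.1550) - 0.8450 × log₂(0.8450)
H(p) = 0.6222
C = 1 - 0.6222 = 0.3778 bits/use


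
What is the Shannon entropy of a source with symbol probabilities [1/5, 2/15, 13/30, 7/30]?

H(X) = -Σ p(x) log₂ p(x)
  -1/5 × log₂(1/5) = 0.4644
  -2/15 × log₂(2/15) = 0.3876
  -13/30 × log₂(13/30) = 0.5228
  -7/30 × log₂(7/30) = 0.4899
H(X) = 1.8647 bits


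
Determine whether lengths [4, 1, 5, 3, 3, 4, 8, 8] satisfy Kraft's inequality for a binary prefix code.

Kraft inequality: Σ 2^(-l_i) ≤ 1 for prefix-free code
Calculating: 2^(-4) + 2^(-1) + 2^(-5) + 2^(-3) + 2^(-3) + 2^(-4) + 2^(-8) + 2^(-8)
= 0.0625 + 0.5 + 0.03125 + 0.125 + 0.125 + 0.0625 + 0.00390625 + 0.00390625
= 0.9141
Since 0.9141 ≤ 1, prefix-free code exists


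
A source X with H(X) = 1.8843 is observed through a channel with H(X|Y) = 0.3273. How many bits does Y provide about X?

I(X;Y) = H(X) - H(X|Y)
I(X;Y) = 1.8843 - 0.3273 = 1.557 bits


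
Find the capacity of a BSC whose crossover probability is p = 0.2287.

For BSC with error probability p:
C = 1 - H(p) where H(p) is binary entropy
H(0.2287) = -0.2287 × log₂(0.2287) - 0.7713 × log₂(0.7713)
H(p) = 0.7757
C = 1 - 0.7757 = 0.2243 bits/use


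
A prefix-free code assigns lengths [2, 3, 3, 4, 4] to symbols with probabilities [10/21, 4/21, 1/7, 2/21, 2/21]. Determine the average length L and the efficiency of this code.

Average length L = Σ p_i × l_i = 2.7143 bits
Entropy H = 2.0126 bits
Efficiency η = H/L × 100% = 74.15%


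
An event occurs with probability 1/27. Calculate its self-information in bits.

Information content I(x) = -log₂(p(x))
I = -log₂(1/27) = -log₂(0.0370)
I = 4.7549 bits


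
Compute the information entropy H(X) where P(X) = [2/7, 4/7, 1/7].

H(X) = -Σ p(x) log₂ p(x)
  -2/7 × log₂(2/7) = 0.5164
  -4/7 × log₂(4/7) = 0.4613
  -1/7 × log₂(1/7) = 0.4011
H(X) = 1.3788 bits


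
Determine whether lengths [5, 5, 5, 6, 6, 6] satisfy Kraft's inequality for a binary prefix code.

Kraft inequality: Σ 2^(-l_i) ≤ 1 for prefix-free code
Calculating: 2^(-5) + 2^(-5) + 2^(-5) + 2^(-6) + 2^(-6) + 2^(-6)
= 0.03125 + 0.03125 + 0.03125 + 0.015625 + 0.015625 + 0.015625
= 0.1406
Since 0.1406 ≤ 1, prefix-free code exists


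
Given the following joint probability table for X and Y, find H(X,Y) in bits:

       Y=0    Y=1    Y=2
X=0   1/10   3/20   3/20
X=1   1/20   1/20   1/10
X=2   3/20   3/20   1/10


H(X,Y) = -Σ p(x,y) log₂ p(x,y)
  p(0,0)=1/10: -0.1000 × log₂(0.1000) = 0.3322
  p(0,1)=3/20: -0.1500 × log₂(0.1500) = 0.4105
  p(0,2)=3/20: -0.1500 × log₂(0.1500) = 0.4105
  p(1,0)=1/20: -0.0500 × log₂(0.0500) = 0.2161
  p(1,1)=1/20: -0.0500 × log₂(0.0500) = 0.2161
  p(1,2)=1/10: -0.1000 × log₂(0.1000) = 0.3322
  p(2,0)=3/20: -0.1500 × log₂(0.1500) = 0.4105
  p(2,1)=3/20: -0.1500 × log₂(0.1500) = 0.4105
  p(2,2)=1/10: -0.1000 × log₂(0.1000) = 0.3322
H(X,Y) = 3.0710 bits


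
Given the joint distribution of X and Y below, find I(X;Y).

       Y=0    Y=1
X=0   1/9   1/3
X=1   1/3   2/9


H(X) = 0.9911, H(Y) = 0.9911, H(X,Y) = 1.8911
I(X;Y) = H(X) + H(Y) - H(X,Y) = 0.0911 bits


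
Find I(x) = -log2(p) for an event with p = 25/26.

Information content I(x) = -log₂(p(x))
I = -log₂(25/26) = -log₂(0.9615)
I = 0.0566 bits


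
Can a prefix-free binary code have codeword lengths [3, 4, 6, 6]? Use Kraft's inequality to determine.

Kraft inequality: Σ 2^(-l_i) ≤ 1 for prefix-free code
Calculating: 2^(-3) + 2^(-4) + 2^(-6) + 2^(-6)
= 0.125 + 0.0625 + 0.015625 + 0.015625
= 0.2188
Since 0.2188 ≤ 1, prefix-free code exists


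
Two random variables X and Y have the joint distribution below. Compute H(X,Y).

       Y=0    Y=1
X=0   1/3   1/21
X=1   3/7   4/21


H(X,Y) = -Σ p(x,y) log₂ p(x,y)
  p(0,0)=1/3: -0.3333 × log₂(0.3333) = 0.5283
  p(0,1)=1/21: -0.0476 × log₂(0.0476) = 0.2092
  p(1,0)=3/7: -0.4286 × log₂(0.4286) = 0.5239
  p(1,1)=4/21: -0.1905 × log₂(0.1905) = 0.4557
H(X,Y) = 1.7170 bits


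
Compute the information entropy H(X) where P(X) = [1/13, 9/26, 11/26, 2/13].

H(X) = -Σ p(x) log₂ p(x)
  -1/13 × log₂(1/13) = 0.2846
  -9/26 × log₂(9/26) = 0.5298
  -11/26 × log₂(11/26) = 0.5250
  -2/13 × log₂(2/13) = 0.4155
H(X) = 1.7549 bits


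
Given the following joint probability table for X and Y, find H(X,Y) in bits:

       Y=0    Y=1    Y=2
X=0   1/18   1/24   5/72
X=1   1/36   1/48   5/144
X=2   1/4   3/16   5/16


H(X,Y) = -Σ p(x,y) log₂ p(x,y)
  p(0,0)=1/18: -0.0556 × log₂(0.0556) = 0.2317
  p(0,1)=1/24: -0.0417 × log₂(0.0417) = 0.1910
  p(0,2)=5/72: -0.0694 × log₂(0.0694) = 0.2672
  p(1,0)=1/36: -0.0278 × log₂(0.0278) = 0.1436
  p(1,1)=1/48: -0.0208 × log₂(0.0208) = 0.1164
  p(1,2)=5/144: -0.0347 × log₂(0.0347) = 0.1683
  p(2,0)=1/4: -0.2500 × log₂(0.2500) = 0.5000
  p(2,1)=3/16: -0.1875 × log₂(0.1875) = 0.4528
  p(2,2)=5/16: -0.3125 × log₂(0.3125) = 0.5244
H(X,Y) = 2.5954 bits


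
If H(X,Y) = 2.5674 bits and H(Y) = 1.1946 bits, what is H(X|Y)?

Chain rule: H(X,Y) = H(X|Y) + H(Y)
H(X|Y) = H(X,Y) - H(Y) = 2.5674 - 1.1946 = 1.3728 bits


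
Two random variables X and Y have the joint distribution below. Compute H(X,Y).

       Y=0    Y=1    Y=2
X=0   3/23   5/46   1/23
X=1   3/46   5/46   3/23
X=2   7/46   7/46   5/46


H(X,Y) = -Σ p(x,y) log₂ p(x,y)
  p(0,0)=3/23: -0.1304 × log₂(0.1304) = 0.3833
  p(0,1)=5/46: -0.1087 × log₂(0.1087) = 0.3480
  p(0,2)=1/23: -0.0435 × log₂(0.0435) = 0.1967
  p(1,0)=3/46: -0.0652 × log₂(0.0652) = 0.2569
  p(1,1)=5/46: -0.1087 × log₂(0.1087) = 0.3480
  p(1,2)=3/23: -0.1304 × log₂(0.1304) = 0.3833
  p(2,0)=7/46: -0.1522 × log₂(0.1522) = 0.4133
  p(2,1)=7/46: -0.1522 × log₂(0.1522) = 0.4133
  p(2,2)=5/46: -0.1087 × log₂(0.1087) = 0.3480
H(X,Y) = 3.0908 bits


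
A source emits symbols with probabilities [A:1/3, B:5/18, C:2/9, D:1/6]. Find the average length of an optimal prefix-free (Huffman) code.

Huffman tree construction:
Combine smallest probabilities repeatedly
Resulting codes:
  A: 11 (length 2)
  B: 10 (length 2)
  C: 01 (length 2)
  D: 00 (length 2)
Average length = Σ p(s) × length(s) = 2.0000 bits
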